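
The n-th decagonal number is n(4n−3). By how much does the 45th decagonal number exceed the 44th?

353

Consecutive decagonal numbers differ by 8n − 7: here 8·45 − 7 = 353.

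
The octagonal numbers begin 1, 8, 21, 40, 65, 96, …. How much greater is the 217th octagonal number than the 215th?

2588

217·(3·217 − 2) = 140833 and 215·(3·215 − 2) = 138245.
Difference: 140833 − 138245 = 2588.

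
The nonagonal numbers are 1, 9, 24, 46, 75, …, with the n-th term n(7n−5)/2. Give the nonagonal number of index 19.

The 19th nonagonal number is n(7n−5)/2 with n = 19.
19·(7·19 − 5)/2 = 19·128/2 = 19·64 = 1216.

1216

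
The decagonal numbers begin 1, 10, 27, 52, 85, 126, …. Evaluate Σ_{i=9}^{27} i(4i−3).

25878

Σ i(4i−3) = 4Σi² − 3Σi over i = 9..27.
Σi = 378 − 36 = 342 and Σi² = 6930 − 204 = 6726.
4·6726 − 3·342 = 25878.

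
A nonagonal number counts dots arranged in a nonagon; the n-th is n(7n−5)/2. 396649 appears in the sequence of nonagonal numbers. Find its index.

337

Set n(7n−5)/2 = 396649, giving 7n² − 5n − 793298 = 0.
The discriminant is 25 + 56·396649 = 22212369, and √22212369 = 4713.
So n = (5 + 4713) / 14 = 4718/14 = 337.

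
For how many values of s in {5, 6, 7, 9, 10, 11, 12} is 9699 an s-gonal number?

s = 5: P(5, 80) = 9560 and P(5, 81) = 9801; 9699 is not s-gonal.
s = 6: P(6, 69) = 9453 and P(6, 70) = 9730; 9699 is not s-gonal.
s = 7: P(7, 62) = 9517 and P(7, 63) = 9828; 9699 is not s-gonal.
s = 9: P(9, 53) = 9699. ✓
s = 10: P(10, 49) = 9457 and P(10, 50) = 9850; 9699 is not s-gonal.
s = 11: P(11, 46) = 9361 and P(11, 47) = 9776; 9699 is not s-gonal.
s = 12: P(12, 44) = 9504 and P(12, 45) = 9945; 9699 is not s-gonal.
Hits: s ∈ {9} → 1.

1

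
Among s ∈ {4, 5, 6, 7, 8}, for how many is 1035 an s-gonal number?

s = 4: P(4, 32) = 1024 and P(4, 33) = 1089; 1035 is not s-gonal.
s = 5: P(5, 26) = 1001 and P(5, 27) = 1080; 1035 is not s-gonal.
s = 6: P(6, 23) = 1035. ✓
s = 7: P(7, 20) = 970 and P(7, 21) = 1071; 1035 is not s-gonal.
s = 8: P(8, 18) = 936 and P(8, 19) = 1045; 1035 is not s-gonal.
Hits: s ∈ {6} → 1.

1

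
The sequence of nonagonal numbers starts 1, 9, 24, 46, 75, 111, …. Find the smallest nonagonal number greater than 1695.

1794

Solve n(7n−5)/2 > 1695 for integer n.
The largest n with value ≤ 1695 is 22 (since 1639 ≤ 1695 < 1794), so the first above is n = 23, value 1794.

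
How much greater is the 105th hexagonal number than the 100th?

2045

105·(2·105 − 1) = 21945 and 100·(2·100 − 1) = 19900.
Difference: 21945 − 19900 = 2045.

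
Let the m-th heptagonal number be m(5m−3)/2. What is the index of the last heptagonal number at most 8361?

58

Solve n(5n−3)/2 ≤ 8361 for integer n.
n = 58 gives 8323 ≤ 8361, while n = 59 gives 8614 > 8361; so the answer is index 58.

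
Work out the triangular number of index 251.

The 251st triangular number is n(n+1)/2 with n = 251.
251·252/2 = 63252/2 = 31626.

31626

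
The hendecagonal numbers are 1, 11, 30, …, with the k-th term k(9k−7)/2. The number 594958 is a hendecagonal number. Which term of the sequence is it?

364

Set n(9n−7)/2 = 594958, giving 9n² − 7n − 1189916 = 0.
So n = (7 + 6545) / 18 = 6552/18 = 364.
Check: 364·(9·364 − 7)/2 = 594958. ✓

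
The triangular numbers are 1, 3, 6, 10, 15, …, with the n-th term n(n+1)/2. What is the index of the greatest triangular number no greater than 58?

Solve n(n+1)/2 ≤ 58 for integer n.
n = 10 gives 55 ≤ 58, while n = 11 gives 66 > 58; so the answer is index 10.

10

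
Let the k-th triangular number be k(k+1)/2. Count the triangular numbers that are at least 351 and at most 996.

The n-th triangular number is n(n+1)/2.
Smallest index with value ≥ 351: n = 26 (giving 351).
Largest index with value ≤ 996: n = 44 (giving 990).
Indices 26 through 44: 19 terms.

19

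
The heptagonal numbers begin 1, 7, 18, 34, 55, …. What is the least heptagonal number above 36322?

Solve n(5n−3)/2 > 36322 for integer n.
The largest n with value ≤ 36322 is 120 (since 35820 ≤ 36322 < 36421), so the first above is n = 121, value 36421.

36421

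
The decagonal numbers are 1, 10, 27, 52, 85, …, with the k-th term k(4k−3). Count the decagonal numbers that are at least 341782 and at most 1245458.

The n-th decagonal number is n(4n−3).
Smallest index with value ≥ 341782: n = 293 (giving 342517).
Largest index with value ≤ 1245458: n = 558 (giving 1243782).
Indices 293 through 558: 266 terms.

266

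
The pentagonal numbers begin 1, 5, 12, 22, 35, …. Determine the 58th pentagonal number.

58·(3·58 − 1)/2 = 58·173/2 = 5017.

5017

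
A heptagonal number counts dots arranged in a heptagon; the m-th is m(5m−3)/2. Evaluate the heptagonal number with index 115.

32890

The 115th heptagonal number is n(5n−3)/2 with n = 115.
115·(5·115 − 3)/2 = 115·572/2 = 115·286 = 32890.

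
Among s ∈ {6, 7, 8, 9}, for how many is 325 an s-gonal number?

s = 6: P(6, 13) = 325. ✓
s = 7: P(7, 11) = 286 and P(7, 12) = 342; 325 is not s-gonal.
s = 8: P(8, 10) = 280 and P(8, 11) = 341; 325 is not s-gonal.
s = 9: P(9, 10) = 325. ✓
Hits: s ∈ {6, 9} → 2.

2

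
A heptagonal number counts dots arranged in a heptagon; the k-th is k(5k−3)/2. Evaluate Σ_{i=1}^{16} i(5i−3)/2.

3536

Σ i(5i−3)/2 = (5Σi² − 3Σi) / 2 over i = 1..16.
Σi = 136 and Σi² = 1496.
(5·1496 − 3·136) / 2 = 7072/2 = 3536.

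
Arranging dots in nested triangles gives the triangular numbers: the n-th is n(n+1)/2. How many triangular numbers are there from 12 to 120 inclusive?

11

The n-th triangular number is n(n+1)/2.
Smallest index with value ≥ 12: n = 5 (giving 15).
Largest index with value ≤ 120: n = 15 (giving 120).
Indices 5 through 15: 11 terms.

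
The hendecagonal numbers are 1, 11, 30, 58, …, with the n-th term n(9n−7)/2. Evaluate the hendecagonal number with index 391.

686596

The 391st hendecagonal number is n(9n−7)/2 with n = 391.
391·(9·391 − 7)/2 = 391·3512/2 = 391·1756 = 686596.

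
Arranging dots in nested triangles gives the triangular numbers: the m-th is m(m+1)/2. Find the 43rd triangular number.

The 43rd triangular number is n(n+1)/2 with n = 43.
43·44/2 = 1892/2 = 946.

946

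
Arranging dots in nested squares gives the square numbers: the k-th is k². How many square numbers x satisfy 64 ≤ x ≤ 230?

The n-th square number is n².
Smallest index with value ≥ 64: n = 8 (giving 64).
Largest index with value ≤ 230: n = 15 (giving 225).
Indices 8 through 15: 8 terms.

8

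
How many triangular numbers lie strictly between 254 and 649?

13

The n-th triangular number is n(n+1)/2.
Smallest index with value > 254: n = 23 (giving 276).
Largest index with value < 649: n = 35 (giving 630).
Indices 23 through 35: 13 terms.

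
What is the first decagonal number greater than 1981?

Solve n(4n−3) > 1981 for integer n.
The largest n with value ≤ 1981 is 22 (since 1870 ≤ 1981 < 2047), so the first above is n = 23, value 2047.

2047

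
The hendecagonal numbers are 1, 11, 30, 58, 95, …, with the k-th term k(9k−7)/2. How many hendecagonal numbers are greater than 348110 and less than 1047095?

204

The n-th hendecagonal number is n(9n−7)/2.
Smallest index with value > 348110: n = 279 (giving 349308).
Largest index with value < 1047095: n = 482 (giving 1043771).
Indices 279 through 482: 204 terms.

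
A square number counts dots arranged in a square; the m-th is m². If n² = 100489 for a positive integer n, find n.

317

We need n² = 100489, so n = √100489 = 317.
Check: 317² = 100489. ✓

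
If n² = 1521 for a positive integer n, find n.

We need n² = 1521, so n = √1521 = 39.

39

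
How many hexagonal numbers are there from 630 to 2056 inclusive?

15

The n-th hexagonal number is n(2n−1).
Smallest index with value ≥ 630: n = 18 (giving 630).
Largest index with value ≤ 2056: n = 32 (giving 2016).
Indices 18 through 32: 15 terms.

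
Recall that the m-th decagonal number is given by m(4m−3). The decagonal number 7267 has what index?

Set n(4n−3) = 7267, giving 4n² − 3n − 7267 = 0.
The discriminant is 9 + 16·7267 = 116281, and √116281 = 341.
So n = (3 + 341) / 8 = 344/8 = 43.

43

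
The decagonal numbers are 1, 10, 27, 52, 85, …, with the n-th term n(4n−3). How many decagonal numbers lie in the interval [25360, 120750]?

95

The n-th decagonal number is n(4n−3).
Smallest index with value ≥ 25360: n = 80 (giving 25360).
Largest index with value ≤ 120750: n = 174 (giving 120582).
Indices 80 through 174: 95 terms.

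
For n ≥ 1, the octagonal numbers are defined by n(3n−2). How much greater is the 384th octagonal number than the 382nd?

4592

384·(3·384 − 2) = 441600 and 382·(3·382 − 2) = 437008.
Difference: 441600 − 437008 = 4592.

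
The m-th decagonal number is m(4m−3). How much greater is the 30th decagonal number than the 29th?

233

Consecutive decagonal numbers differ by 8n − 7: here 8·30 − 7 = 233.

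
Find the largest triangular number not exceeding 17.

15

Solve n(n+1)/2 ≤ 17 for integer n.
n = 5 gives 15 ≤ 17, while n = 6 gives 21 > 17; so the answer is 15.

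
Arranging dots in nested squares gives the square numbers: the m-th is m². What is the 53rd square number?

The 53rd square number is n² with n = 53.
53² = 2809.

2809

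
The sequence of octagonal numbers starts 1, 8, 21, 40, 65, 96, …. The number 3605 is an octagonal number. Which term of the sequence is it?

35

Set n(3n−2) = 3605, giving 3n² − 2n − 3605 = 0.
The discriminant is 4 + 12·3605 = 43264, and √43264 = 208.
So n = (2 + 208) / 6 = 210/6 = 35.
Check: 35·(3·35 − 2) = 3605. ✓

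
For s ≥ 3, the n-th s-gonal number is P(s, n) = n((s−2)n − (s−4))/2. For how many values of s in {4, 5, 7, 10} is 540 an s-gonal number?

s = 4: P(4, 23) = 529 and P(4, 24) = 576; 540 is not s-gonal.
s = 5: P(5, 19) = 532 and P(5, 20) = 590; 540 is not s-gonal.
s = 7: P(7, 15) = 540. ✓
s = 10: P(10, 12) = 540. ✓
Hits: s ∈ {7, 10} → 2.

2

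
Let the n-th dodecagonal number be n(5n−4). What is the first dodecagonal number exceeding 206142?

Solve n(5n−4) > 206142 for integer n.
The largest n with value ≤ 206142 is 203 (since 205233 ≤ 206142 < 207264), so the first above is n = 204, value 207264.

207264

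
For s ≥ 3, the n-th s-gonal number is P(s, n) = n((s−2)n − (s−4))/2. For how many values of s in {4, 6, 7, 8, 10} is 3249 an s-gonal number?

s = 4: P(4, 57) = 3249. ✓
s = 6: P(6, 40) = 3160 and P(6, 41) = 3321; 3249 is not s-gonal.
s = 7: P(7, 36) = 3186 and P(7, 37) = 3367; 3249 is not s-gonal.
s = 8: P(8, 33) = 3201 and P(8, 34) = 3400; 3249 is not s-gonal.
s = 10: P(10, 28) = 3052 and P(10, 29) = 3277; 3249 is not s-gonal.
Hits: s ∈ {4} → 1.

1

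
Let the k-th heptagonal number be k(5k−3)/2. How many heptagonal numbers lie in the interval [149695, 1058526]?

407

The n-th heptagonal number is n(5n−3)/2.
Smallest index with value ≥ 149695: n = 245 (giving 149695).
Largest index with value ≤ 1058526: n = 651 (giving 1058526).
Indices 245 through 651: 407 terms.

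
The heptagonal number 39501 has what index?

Set n(5n−3)/2 = 39501, giving 5n² − 3n − 79002 = 0.
The discriminant is 9 + 40·39501 = 1580049, and √1580049 = 1257.
So n = (3 + 1257) / 10 = 1260/10 = 126.

126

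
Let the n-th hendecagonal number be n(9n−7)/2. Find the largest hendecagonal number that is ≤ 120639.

Solve n(9n−7)/2 ≤ 120639 for integer n.
n = 164 gives 120458 ≤ 120639, while n = 165 gives 121935 > 120639; so the answer is 120458.

120458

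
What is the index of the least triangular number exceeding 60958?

Solve n(n+1)/2 > 60958 for integer n.
The largest n with value ≤ 60958 is 348 (since 60726 ≤ 60958 < 61075), so the first above is n = 349, value 61075.

349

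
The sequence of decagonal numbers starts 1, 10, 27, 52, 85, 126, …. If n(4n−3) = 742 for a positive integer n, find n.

Set n(4n−3) = 742, giving 4n² − 3n − 742 = 0.
The discriminant is 9 + 16·742 = 11881, and √11881 = 109.
So n = (3 + 109) / 8 = 112/8 = 14.
Check: 14·(4·14 − 3) = 742. ✓

14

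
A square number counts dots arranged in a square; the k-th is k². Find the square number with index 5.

The 5th square number is n² with n = 5.
5² = 25.

25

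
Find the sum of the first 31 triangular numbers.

Σ i(i+1)/2 = (Σi² + Σi) / 2 over i = 1..31.
Σi = 496 and Σi² = 10416.
(1·10416 + 1·496) / 2 = 10912/2 = 5456.

5456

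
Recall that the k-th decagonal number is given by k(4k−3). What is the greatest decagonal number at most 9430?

Solve n(4n−3) ≤ 9430 for integer n.
n = 48 gives 9072 ≤ 9430, while n = 49 gives 9457 > 9430; so the answer is 9072.

9072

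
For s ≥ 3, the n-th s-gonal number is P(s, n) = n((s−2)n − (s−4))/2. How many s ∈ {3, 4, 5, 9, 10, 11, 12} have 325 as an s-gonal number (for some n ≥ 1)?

2

s = 3: P(3, 25) = 325. ✓
s = 4: P(4, 18) = 324 and P(4, 19) = 361; 325 is not s-gonal.
s = 5: P(5, 14) = 287 and P(5, 15) = 330; 325 is not s-gonal.
s = 9: P(9, 10) = 325. ✓
s = 10: P(10, 9) = 297 and P(10, 10) = 370; 325 is not s-gonal.
s = 11: P(11, 8) = 260 and P(11, 9) = 333; 325 is not s-gonal.
s = 12: P(12, 8) = 288 and P(12, 9) = 369; 325 is not s-gonal.
Hits: s ∈ {3, 9} → 2.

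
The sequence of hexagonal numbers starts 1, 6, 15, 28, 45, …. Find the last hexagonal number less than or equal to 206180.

205761

Solve n(2n−1) ≤ 206180 for integer n.
n = 321 gives 205761 ≤ 206180, while n = 322 gives 207046 > 206180; so the answer is 205761.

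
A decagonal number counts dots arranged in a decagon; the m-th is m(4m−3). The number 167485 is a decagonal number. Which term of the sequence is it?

205

Set n(4n−3) = 167485, giving 4n² − 3n − 167485 = 0.
The discriminant is 9 + 16·167485 = 2679769, and √2679769 = 1637.
So n = (3 + 1637) / 8 = 1640/8 = 205.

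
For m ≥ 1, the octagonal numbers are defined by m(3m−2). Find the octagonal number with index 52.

The 52nd octagonal number is n(3n−2) with n = 52.
52·(3·52 − 2) = 52·154 = 8008.

8008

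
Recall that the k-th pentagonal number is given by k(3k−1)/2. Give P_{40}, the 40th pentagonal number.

2380

The 40th pentagonal number is n(3n−1)/2 with n = 40.
40·(3·40 − 1)/2 = 40·119/2 = 2380.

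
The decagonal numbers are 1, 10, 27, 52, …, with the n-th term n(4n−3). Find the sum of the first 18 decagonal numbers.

Σ i(4i−3) = 4Σi² − 3Σi over i = 1..18.
Σi = 171 and Σi² = 2109.
4·2109 − 3·171 = 7923.

7923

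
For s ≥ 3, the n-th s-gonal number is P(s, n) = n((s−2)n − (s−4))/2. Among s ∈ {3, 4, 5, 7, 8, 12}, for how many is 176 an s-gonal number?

s = 3: P(3, 18) = 171 and P(3, 19) = 190; 176 is not s-gonal.
s = 4: P(4, 13) = 169 and P(4, 14) = 196; 176 is not s-gonal.
s = 5: P(5, 11) = 176. ✓
s = 7: P(7, 8) = 148 and P(7, 9) = 189; 176 is not s-gonal.
s = 8: P(8, 8) = 176. ✓
s = 12: P(12, 6) = 156 and P(12, 7) = 217; 176 is not s-gonal.
Hits: s ∈ {5, 8} → 2.

2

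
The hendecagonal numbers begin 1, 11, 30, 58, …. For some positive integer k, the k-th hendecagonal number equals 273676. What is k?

247

Set n(9n−7)/2 = 273676, giving 9n² − 7n − 547352 = 0.
The discriminant is 49 + 72·273676 = 19704721, and √19704721 = 4439.
So n = (7 + 4439) / 18 = 4446/18 = 247.
Check: 247·(9·247 − 7)/2 = 273676. ✓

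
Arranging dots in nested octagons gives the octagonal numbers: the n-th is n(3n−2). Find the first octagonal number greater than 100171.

101200

Solve n(3n−2) > 100171 for integer n.
The largest n with value ≤ 100171 is 183 (since 100101 ≤ 100171 < 101200), so the first above is n = 184, value 101200.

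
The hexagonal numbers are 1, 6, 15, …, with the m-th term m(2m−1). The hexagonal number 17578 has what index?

94

Set n(2n−1) = 17578, giving 2n² − n − 17578 = 0.
The discriminant is 1 + 8·17578 = 140625, and √140625 = 375.
So n = (1 + 375) / 4 = 376/4 = 94.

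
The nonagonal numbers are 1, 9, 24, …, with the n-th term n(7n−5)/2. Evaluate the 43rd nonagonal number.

The 43rd nonagonal number is n(7n−5)/2 with n = 43.
43·(7·43 − 5)/2 = 43·296/2 = 43·148 = 6364.

6364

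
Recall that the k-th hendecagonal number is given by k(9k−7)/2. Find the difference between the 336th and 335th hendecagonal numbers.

Consecutive hendecagonal numbers differ by 9n − 8: here 9·336 − 8 = 3016.

3016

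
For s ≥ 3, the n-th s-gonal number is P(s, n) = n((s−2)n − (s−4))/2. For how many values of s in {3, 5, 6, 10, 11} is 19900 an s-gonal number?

2

s = 3: P(3, 199) = 19900. ✓
s = 5: P(5, 115) = 19780 and P(5, 116) = 20126; 19900 is not s-gonal.
s = 6: P(6, 100) = 19900. ✓
s = 10: P(10, 70) = 19390 and P(10, 71) = 19951; 19900 is not s-gonal.
s = 11: P(11, 66) = 19371 and P(11, 67) = 19966; 19900 is not s-gonal.
Hits: s ∈ {3, 6} → 2.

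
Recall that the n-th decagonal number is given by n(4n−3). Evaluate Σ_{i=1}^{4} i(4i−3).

Σ i(4i−3) = 4Σi² − 3Σi over i = 1..4.
Σi = 10 and Σi² = 30.
4·30 − 3·10 = 90.

90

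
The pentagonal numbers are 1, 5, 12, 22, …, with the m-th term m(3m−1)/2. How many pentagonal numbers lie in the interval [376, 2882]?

29

The n-th pentagonal number is n(3n−1)/2.
Smallest index with value ≥ 376: n = 16 (giving 376).
Largest index with value ≤ 2882: n = 44 (giving 2882).
Indices 16 through 44: 29 terms.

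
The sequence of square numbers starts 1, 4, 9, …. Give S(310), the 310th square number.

96100

310² = 96100.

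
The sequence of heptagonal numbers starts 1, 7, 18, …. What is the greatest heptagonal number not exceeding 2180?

2059

Solve n(5n−3)/2 ≤ 2180 for integer n.
n = 29 gives 2059 ≤ 2180, while n = 30 gives 2205 > 2180; so the answer is 2059.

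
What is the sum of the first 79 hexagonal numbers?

331800

Σ i(2i−1) = 2Σi² − Σi over i = 1..79.
Σi = 3160 and Σi² = 167480.
2·167480 − 1·3160 = 331800.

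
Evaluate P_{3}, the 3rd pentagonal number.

12

The 3rd pentagonal number is n(3n−1)/2 with n = 3.
3·(3·3 − 1)/2 = 3·8/2 = 3·4 = 12.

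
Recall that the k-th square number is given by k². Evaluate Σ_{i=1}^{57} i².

Σ_{i=1}^{57} i² = 57·58·115/6 = 63365.

63365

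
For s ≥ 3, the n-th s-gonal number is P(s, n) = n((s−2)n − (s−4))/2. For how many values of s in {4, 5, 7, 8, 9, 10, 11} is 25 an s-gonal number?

s = 4: P(4, 5) = 25. ✓
s = 5: P(5, 4) = 22 and P(5, 5) = 35; 25 is not s-gonal.
s = 7: P(7, 3) = 18 and P(7, 4) = 34; 25 is not s-gonal.
s = 8: P(8, 3) = 21 and P(8, 4) = 40; 25 is not s-gonal.
s = 9: P(9, 3) = 24 and P(9, 4) = 46; 25 is not s-gonal.
s = 10: P(10, 2) = 10 and P(10, 3) = 27; 25 is not s-gonal.
s = 11: P(11, 2) = 11 and P(11, 3) = 30; 25 is not s-gonal.
Hits: s ∈ {4} → 1.

1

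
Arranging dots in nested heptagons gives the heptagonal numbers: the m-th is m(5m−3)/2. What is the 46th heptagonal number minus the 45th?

226

Consecutive heptagonal numbers differ by 5n − 4: here 5·46 − 4 = 226.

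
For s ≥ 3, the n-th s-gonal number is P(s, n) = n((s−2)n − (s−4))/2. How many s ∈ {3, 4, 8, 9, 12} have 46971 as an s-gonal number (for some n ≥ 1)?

s = 3: P(3, 306) = 46971. ✓
s = 4: P(4, 216) = 46656 and P(4, 217) = 47089; 46971 is not s-gonal.
s = 8: P(8, 125) = 46625 and P(8, 126) = 47376; 46971 is not s-gonal.
s = 9: P(9, 116) = 46806 and P(9, 117) = 47619; 46971 is not s-gonal.
s = 12: P(12, 97) = 46657 and P(12, 98) = 47628; 46971 is not s-gonal.
Hits: s ∈ {3} → 1.

1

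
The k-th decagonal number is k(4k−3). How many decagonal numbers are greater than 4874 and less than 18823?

33

The n-th decagonal number is n(4n−3).
Smallest index with value > 4874: n = 36 (giving 5076).
Largest index with value < 18823: n = 68 (giving 18292).
Indices 36 through 68: 33 terms.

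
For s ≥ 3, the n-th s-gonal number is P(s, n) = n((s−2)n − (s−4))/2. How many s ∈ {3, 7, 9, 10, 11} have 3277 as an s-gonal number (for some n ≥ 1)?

1

s = 3: P(3, 80) = 3240 and P(3, 81) = 3321; 3277 is not s-gonal.
s = 7: P(7, 36) = 3186 and P(7, 37) = 3367; 3277 is not s-gonal.
s = 9: P(9, 30) = 3075 and P(9, 31) = 3286; 3277 is not s-gonal.
s = 10: P(10, 29) = 3277. ✓
s = 11: P(11, 27) = 3186 and P(11, 28) = 3430; 3277 is not s-gonal.
Hits: s ∈ {10} → 1.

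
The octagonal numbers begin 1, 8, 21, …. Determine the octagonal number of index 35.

The 35th octagonal number is n(3n−2) with n = 35.
35·(3·35 − 2) = 35·103 = 3605.

3605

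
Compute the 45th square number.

2025

45² = 2025.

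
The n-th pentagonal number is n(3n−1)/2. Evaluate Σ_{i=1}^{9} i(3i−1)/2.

Σ i(3i−1)/2 = (3Σi² − Σi) / 2 over i = 1..9.
Σi = 45 and Σi² = 285.
(3·285 − 1·45) / 2 = 810/2 = 405.

405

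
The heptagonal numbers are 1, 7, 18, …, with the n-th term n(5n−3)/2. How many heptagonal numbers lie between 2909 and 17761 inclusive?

The n-th heptagonal number is n(5n−3)/2.
Smallest index with value ≥ 2909: n = 35 (giving 3010).
Largest index with value ≤ 17761: n = 84 (giving 17514).
Indices 35 through 84: 50 terms.

50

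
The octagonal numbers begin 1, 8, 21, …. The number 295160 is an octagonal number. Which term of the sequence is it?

Set n(3n−2) = 295160, giving 3n² − 2n − 295160 = 0.
The discriminant is 4 + 12·295160 = 3541924, and √3541924 = 1882.
So n = (2 + 1882) / 6 = 1884/6 = 314.
Check: 314·(3·314 − 2) = 295160. ✓

314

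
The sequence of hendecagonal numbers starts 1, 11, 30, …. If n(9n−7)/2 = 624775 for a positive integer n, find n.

Set n(9n−7)/2 = 624775, giving 9n² − 7n − 1249550 = 0.
The discriminant is 49 + 72·624775 = 44983849, and √44983849 = 6707.
So n = (7 + 6707) / 18 = 6714/18 = 373.

373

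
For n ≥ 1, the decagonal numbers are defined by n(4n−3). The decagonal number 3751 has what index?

Set n(4n−3) = 3751, giving 4n² − 3n − 3751 = 0.
The discriminant is 9 + 16·3751 = 60025, and √60025 = 245.
So n = (3 + 245) / 8 = 248/8 = 31.

31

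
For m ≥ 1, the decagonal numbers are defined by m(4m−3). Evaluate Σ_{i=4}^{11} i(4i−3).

Σ i(4i−3) = 4Σi² − 3Σi over i = 4..11.
Σi = 66 − 6 = 60 and Σi² = 506 − 14 = 492.
4·492 − 3·60 = 1788.

1788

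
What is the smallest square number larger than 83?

100

Solve n² > 83 for integer n.
The largest n with value ≤ 83 is 9 (since 81 ≤ 83 < 100), so the first above is n = 10, value 100.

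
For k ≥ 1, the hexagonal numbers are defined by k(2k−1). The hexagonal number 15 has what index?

Set n(2n−1) = 15, giving 2n² − n − 15 = 0.
The discriminant is 1 + 8·15 = 121, and √121 = 11.
So n = (1 + 11) / 4 = 12/4 = 3.

3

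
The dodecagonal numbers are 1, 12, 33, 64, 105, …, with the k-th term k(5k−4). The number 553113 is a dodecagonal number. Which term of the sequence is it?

Set n(5n−4) = 553113, giving 5n² − 4n − 553113 = 0.
The discriminant is 16 + 20·553113 = 11062276, and √11062276 = 3326.
So n = (4 + 3326) / 10 = 3330/10 = 333.

333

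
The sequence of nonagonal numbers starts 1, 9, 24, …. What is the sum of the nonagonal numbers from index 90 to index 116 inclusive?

Σ i(7i−5)/2 = (7Σi² − 5Σi) / 2 over i = 90..116.
Σi = 6786 − 4005 = 2781 and Σi² = 527046 − 238965 = 288081.
(7·288081 − 5·2781) / 2 = 2002662/2 = 1001331.

1001331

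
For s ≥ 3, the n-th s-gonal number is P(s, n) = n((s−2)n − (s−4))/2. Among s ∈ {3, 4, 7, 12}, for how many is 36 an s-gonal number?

s = 3: P(3, 8) = 36. ✓
s = 4: P(4, 6) = 36. ✓
s = 7: P(7, 4) = 34 and P(7, 5) = 55; 36 is not s-gonal.
s = 12: P(12, 3) = 33 and P(12, 4) = 64; 36 is not s-gonal.
Hits: s ∈ {3, 4} → 2.

2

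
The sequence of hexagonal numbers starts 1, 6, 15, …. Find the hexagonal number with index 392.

The 392nd hexagonal number is n(2n−1) with n = 392.
392·(2·392 − 1) = 392·783 = 306936.

306936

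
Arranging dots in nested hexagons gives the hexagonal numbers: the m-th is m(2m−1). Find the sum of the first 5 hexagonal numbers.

Σ i(2i−1) = 2Σi² − Σi over i = 1..5.
Σi = 15 and Σi² = 55.
2·55 − 1·15 = 95.

95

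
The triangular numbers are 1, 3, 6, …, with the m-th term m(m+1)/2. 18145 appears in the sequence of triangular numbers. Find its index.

Set n(n+1)/2 = 18145, giving n² + n − 36290 = 0.
The discriminant is 1 + 8·18145 = 145161, and √145161 = 381.
So n = (-1 + 381) / 2 = 380/2 = 190.

190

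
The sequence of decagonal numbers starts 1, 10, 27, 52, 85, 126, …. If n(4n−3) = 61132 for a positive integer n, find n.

Set n(4n−3) = 61132, giving 4n² − 3n − 61132 = 0.
So n = (3 + 989) / 8 = 992/8 = 124.

124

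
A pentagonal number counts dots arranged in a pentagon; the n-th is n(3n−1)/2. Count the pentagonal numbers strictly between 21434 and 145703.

192

The n-th pentagonal number is n(3n−1)/2.
Smallest index with value > 21434: n = 120 (giving 21540).
Largest index with value < 145703: n = 311 (giving 144926).
Indices 120 through 311: 192 terms.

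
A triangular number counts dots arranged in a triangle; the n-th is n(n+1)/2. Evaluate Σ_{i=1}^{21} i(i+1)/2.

1771

Σ i(i+1)/2 = (Σi² + Σi) / 2 over i = 1..21.
Σi = 231 and Σi² = 3311.
(1·3311 + 1·231) / 2 = 3542/2 = 1771.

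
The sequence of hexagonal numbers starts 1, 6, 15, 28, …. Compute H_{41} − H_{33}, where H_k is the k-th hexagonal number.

41·(2·41 − 1) = 3321 and 33·(2·33 − 1) = 2145.
Difference: 3321 − 2145 = 1176.

1176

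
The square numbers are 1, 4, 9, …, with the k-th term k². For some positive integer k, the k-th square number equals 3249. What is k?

We need n² = 3249, so n = √3249 = 57.

57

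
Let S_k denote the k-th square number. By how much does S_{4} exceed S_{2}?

12

4² = 16 and 2² = 4.
Difference: 16 − 4 = 12.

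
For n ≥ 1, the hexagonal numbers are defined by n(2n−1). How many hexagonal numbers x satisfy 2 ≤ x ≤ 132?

7

The n-th hexagonal number is n(2n−1).
Smallest index with value ≥ 2: n = 2 (giving 6).
Largest index with value ≤ 132: n = 8 (giving 120).
Indices 2 through 8: 7 terms.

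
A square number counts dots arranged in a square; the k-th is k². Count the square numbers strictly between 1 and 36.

The n-th square number is n².
Smallest index with value > 1: n = 2 (giving 4).
Largest index with value < 36: n = 5 (giving 25).
Indices 2 through 5: 4 terms.

4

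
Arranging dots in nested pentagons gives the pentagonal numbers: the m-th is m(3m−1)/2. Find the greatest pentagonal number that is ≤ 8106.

7957

Solve n(3n−1)/2 ≤ 8106 for integer n.
n = 73 gives 7957 ≤ 8106, while n = 74 gives 8177 > 8106; so the answer is 7957.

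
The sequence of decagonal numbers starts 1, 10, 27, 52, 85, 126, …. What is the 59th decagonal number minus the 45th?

5782

59·(4·59 − 3) = 13747 and 45·(4·45 − 3) = 7965.
Difference: 13747 − 7965 = 5782.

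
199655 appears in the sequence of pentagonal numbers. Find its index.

365

Set n(3n−1)/2 = 199655, giving 3n² − n − 399310 = 0.
The discriminant is 1 + 24·199655 = 4791721, and √4791721 = 2189.
So n = (1 + 2189) / 6 = 2190/6 = 365.
Check: 365·(3·365 − 1)/2 = 199655. ✓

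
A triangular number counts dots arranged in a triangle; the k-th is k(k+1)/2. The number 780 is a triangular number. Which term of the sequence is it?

Set n(n+1)/2 = 780, giving n² + n − 1560 = 0.
The discriminant is 1 + 8·780 = 6241, and √6241 = 79.
So n = (-1 + 79) / 2 = 78/2 = 39.

39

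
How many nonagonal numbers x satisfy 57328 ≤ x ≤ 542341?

266

The n-th nonagonal number is n(7n−5)/2.
Smallest index with value ≥ 57328: n = 129 (giving 57921).
Largest index with value ≤ 542341: n = 394 (giving 542341).
Indices 129 through 394: 266 terms.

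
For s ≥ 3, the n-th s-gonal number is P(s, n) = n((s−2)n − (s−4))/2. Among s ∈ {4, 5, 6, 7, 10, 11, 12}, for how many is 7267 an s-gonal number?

s = 4: P(4, 85) = 7225 and P(4, 86) = 7396; 7267 is not s-gonal.
s = 5: P(5, 69) = 7107 and P(5, 70) = 7315; 7267 is not s-gonal.
s = 6: P(6, 60) = 7140 and P(6, 61) = 7381; 7267 is not s-gonal.
s = 7: P(7, 54) = 7209 and P(7, 55) = 7480; 7267 is not s-gonal.
s = 10: P(10, 43) = 7267. ✓
s = 11: P(11, 40) = 7060 and P(11, 41) = 7421; 7267 is not s-gonal.
s = 12: P(12, 38) = 7068 and P(12, 39) = 7449; 7267 is not s-gonal.
Hits: s ∈ {10} → 1.

1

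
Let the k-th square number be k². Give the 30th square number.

900

30² = 900.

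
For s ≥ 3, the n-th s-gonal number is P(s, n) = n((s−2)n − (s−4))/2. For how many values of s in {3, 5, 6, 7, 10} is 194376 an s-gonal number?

s = 3: P(3, 623) = 194376. ✓
s = 5: P(5, 360) = 194220 and P(5, 361) = 195301; 194376 is not s-gonal.
s = 6: P(6, 312) = 194376. ✓
s = 7: P(7, 279) = 194184 and P(7, 280) = 195580; 194376 is not s-gonal.
s = 10: P(10, 220) = 192940 and P(10, 221) = 194701; 194376 is not s-gonal.
Hits: s ∈ {3, 6} → 2.

2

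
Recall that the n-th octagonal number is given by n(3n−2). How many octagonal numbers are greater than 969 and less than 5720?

25

The n-th octagonal number is n(3n−2).
Smallest index with value > 969: n = 19 (giving 1045).
Largest index with value < 5720: n = 43 (giving 5461).
Indices 19 through 43: 25 terms.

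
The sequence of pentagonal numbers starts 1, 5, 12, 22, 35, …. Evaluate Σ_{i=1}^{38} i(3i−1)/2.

28158

Σ i(3i−1)/2 = (3Σi² − Σi) / 2 over i = 1..38.
Σi = 741 and Σi² = 19019.
(3·19019 − 1·741) / 2 = 56316/2 = 28158.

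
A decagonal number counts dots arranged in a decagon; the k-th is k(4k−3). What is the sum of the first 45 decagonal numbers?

Σ i(4i−3) = 4Σi² − 3Σi over i = 1..45.
Σi = 1035 and Σi² = 31395.
4·31395 − 3·1035 = 122475.

122475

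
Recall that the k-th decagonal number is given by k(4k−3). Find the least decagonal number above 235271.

Solve n(4n−3) > 235271 for integer n.
The largest n with value ≤ 235271 is 242 (since 233530 ≤ 235271 < 235467), so the first above is n = 243, value 235467.

235467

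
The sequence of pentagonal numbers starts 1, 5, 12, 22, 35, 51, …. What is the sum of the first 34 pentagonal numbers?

20230

Σ i(3i−1)/2 = (3Σi² − Σi) / 2 over i = 1..34.
Σi = 595 and Σi² = 13685.
(3·13685 − 1·595) / 2 = 40460/2 = 20230.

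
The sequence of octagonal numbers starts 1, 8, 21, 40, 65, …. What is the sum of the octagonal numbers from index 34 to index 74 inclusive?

Σ i(3i−2) = 3Σi² − 2Σi over i = 34..74.
Σi = 2775 − 561 = 2214 and Σi² = 137825 − 12529 = 125296.
3·125296 − 2·2214 = 371460.

371460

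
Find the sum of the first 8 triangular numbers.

Σ i(i+1)/2 = (Σi² + Σi) / 2 over i = 1..8.
Σi = 36 and Σi² = 204.
(1·204 + 1·36) / 2 = 240/2 = 120.

120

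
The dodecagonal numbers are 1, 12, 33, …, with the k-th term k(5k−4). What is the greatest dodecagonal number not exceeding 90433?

Solve n(5n−4) ≤ 90433 for integer n.
n = 134 gives 89244 ≤ 90433, while n = 135 gives 90585 > 90433; so the answer is 89244.

89244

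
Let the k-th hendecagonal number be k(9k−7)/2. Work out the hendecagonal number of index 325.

474175

The 325th hendecagonal number is n(9n−7)/2 with n = 325.
325·(9·325 − 7)/2 = 325·2918/2 = 325·1459 = 474175.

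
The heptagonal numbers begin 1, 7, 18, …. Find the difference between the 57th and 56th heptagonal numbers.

281

Consecutive heptagonal numbers differ by 5n − 4: here 5·57 − 4 = 281.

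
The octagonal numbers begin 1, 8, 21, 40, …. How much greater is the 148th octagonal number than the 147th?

883

Consecutive octagonal numbers differ by 6n − 5: here 6·148 − 5 = 883.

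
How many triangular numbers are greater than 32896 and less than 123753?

240

The n-th triangular number is n(n+1)/2.
Smallest index with value > 32896: n = 257 (giving 33153).
Largest index with value < 123753: n = 496 (giving 123256).
Indices 257 through 496: 240 terms.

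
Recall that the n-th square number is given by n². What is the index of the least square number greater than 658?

Solve n² > 658 for integer n.
The largest n with value ≤ 658 is 25 (since 625 ≤ 658 < 676), so the first above is n = 26, value 676.

26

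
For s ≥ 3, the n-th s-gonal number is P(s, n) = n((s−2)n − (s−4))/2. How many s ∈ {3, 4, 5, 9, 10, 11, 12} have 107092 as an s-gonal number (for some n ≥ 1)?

1

s = 3: P(3, 462) = 106953 and P(3, 463) = 107416; 107092 is not s-gonal.
s = 4: P(4, 327) = 106929 and P(4, 328) = 107584; 107092 is not s-gonal.
s = 5: P(5, 267) = 106800 and P(5, 268) = 107602; 107092 is not s-gonal.
s = 9: P(9, 175) = 106750 and P(9, 176) = 107976; 107092 is not s-gonal.
s = 10: P(10, 164) = 107092. ✓
s = 11: P(11, 154) = 106183 and P(11, 155) = 107570; 107092 is not s-gonal.
s = 12: P(12, 146) = 105996 and P(12, 147) = 107457; 107092 is not s-gonal.
Hits: s ∈ {10} → 1.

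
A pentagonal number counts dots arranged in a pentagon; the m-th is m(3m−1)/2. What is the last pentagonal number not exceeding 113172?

112477

Solve n(3n−1)/2 ≤ 113172 for integer n.
n = 274 gives 112477 ≤ 113172, while n = 275 gives 113300 > 113172; so the answer is 112477.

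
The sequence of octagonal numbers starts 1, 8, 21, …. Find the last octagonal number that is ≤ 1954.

Solve n(3n−2) ≤ 1954 for integer n.
n = 25 gives 1825 ≤ 1954, while n = 26 gives 1976 > 1954; so the answer is 1825.

1825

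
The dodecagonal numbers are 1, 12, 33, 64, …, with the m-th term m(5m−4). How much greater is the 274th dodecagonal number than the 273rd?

Consecutive dodecagonal numbers differ by 10n − 9: here 10·274 − 9 = 2731.

2731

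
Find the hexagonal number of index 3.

15

The 3rd hexagonal number is n(2n−1) with n = 3.
3·(2·3 − 1) = 3·5 = 15.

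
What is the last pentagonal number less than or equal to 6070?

Solve n(3n−1)/2 ≤ 6070 for integer n.
n = 63 gives 5922 ≤ 6070, while n = 64 gives 6112 > 6070; so the answer is 5922.

5922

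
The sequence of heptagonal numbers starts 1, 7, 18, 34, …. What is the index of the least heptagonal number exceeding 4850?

Solve n(5n−3)/2 > 4850 for integer n.
The largest n with value ≤ 4850 is 44 (since 4774 ≤ 4850 < 4995), so the first above is n = 45, value 4995.

45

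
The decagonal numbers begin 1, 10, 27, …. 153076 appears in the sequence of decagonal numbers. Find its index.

Set n(4n−3) = 153076, giving 4n² − 3n − 153076 = 0.
The discriminant is 9 + 16·153076 = 2449225, and √2449225 = 1565.
So n = (3 + 1565) / 8 = 1568/8 = 196.
Check: 196·(4·196 − 3) = 153076. ✓

196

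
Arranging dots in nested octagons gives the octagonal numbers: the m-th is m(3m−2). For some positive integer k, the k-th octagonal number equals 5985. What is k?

45

Set n(3n−2) = 5985, giving 3n² − 2n − 5985 = 0.
The discriminant is 4 + 12·5985 = 71824, and √71824 = 268.
So n = (2 + 268) / 6 = 270/6 = 45.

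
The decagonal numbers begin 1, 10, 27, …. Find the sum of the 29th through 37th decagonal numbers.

Σ i(4i−3) = 4Σi² − 3Σi over i = 29..37.
Σi = 703 − 406 = 297 and Σi² = 17575 − 7714 = 9861.
4·9861 − 3·297 = 38553.

38553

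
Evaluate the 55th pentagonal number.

The 55th pentagonal number is n(3n−1)/2 with n = 55.
55·(3·55 − 1)/2 = 55·164/2 = 55·82 = 4510.

4510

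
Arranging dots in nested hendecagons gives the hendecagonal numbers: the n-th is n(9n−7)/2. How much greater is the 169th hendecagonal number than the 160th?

169·(9·169 − 7)/2 = 127933 and 160·(9·160 − 7)/2 = 114640.
Difference: 127933 − 114640 = 13293.

13293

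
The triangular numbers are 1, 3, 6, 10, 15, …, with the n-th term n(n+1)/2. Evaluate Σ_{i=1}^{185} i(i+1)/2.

Σ i(i+1)/2 = (Σi² + Σi) / 2 over i = 1..185.
Σi = 17205 and Σi² = 2127685.
(1·2127685 + 1·17205) / 2 = 2144890/2 = 1072445.

1072445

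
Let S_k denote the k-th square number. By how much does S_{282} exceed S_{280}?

282² = 79524 and 280² = 78400.
Difference: 79524 − 78400 = 1124.

1124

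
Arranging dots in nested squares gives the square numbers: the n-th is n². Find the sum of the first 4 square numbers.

Σ_{i=1}^{4} i² = 4·5·9/6 = 30.

30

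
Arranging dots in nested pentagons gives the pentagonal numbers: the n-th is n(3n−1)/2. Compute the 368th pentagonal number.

368·(3·368 − 1)/2 = 368·1103/2 = 202952.

202952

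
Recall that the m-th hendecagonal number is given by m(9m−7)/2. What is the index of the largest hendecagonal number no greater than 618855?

Solve n(9n−7)/2 ≤ 618855 for integer n.
n = 371 gives 618086 ≤ 618855, while n = 372 gives 621426 > 618855; so the answer is index 371.

371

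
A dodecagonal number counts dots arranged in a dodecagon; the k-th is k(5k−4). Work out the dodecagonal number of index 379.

379·(5·379 − 4) = 379·1891 = 716689.

716689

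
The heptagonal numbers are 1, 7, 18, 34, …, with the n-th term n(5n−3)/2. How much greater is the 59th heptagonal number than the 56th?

59·(5·59 − 3)/2 = 8614 and 56·(5·56 − 3)/2 = 7756.
Difference: 8614 − 7756 = 858.

858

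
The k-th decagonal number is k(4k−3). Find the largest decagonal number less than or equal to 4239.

4000

Solve n(4n−3) ≤ 4239 for integer n.
n = 32 gives 4000 ≤ 4239, while n = 33 gives 4257 > 4239; so the answer is 4000.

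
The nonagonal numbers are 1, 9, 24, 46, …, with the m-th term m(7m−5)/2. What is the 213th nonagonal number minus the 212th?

Consecutive nonagonal numbers differ by 7n − 6: here 7·213 − 6 = 1485.

1485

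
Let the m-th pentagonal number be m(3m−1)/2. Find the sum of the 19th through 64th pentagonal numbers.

130042

Σ i(3i−1)/2 = (3Σi² − Σi) / 2 over i = 19..64.
Σi = 2080 − 171 = 1909 and Σi² = 89440 − 2109 = 87331.
(3·87331 − 1·1909) / 2 = 260084/2 = 130042.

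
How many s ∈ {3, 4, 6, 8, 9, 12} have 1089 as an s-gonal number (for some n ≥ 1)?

s = 3: P(3, 46) = 1081 and P(3, 47) = 1128; 1089 is not s-gonal.
s = 4: P(4, 33) = 1089. ✓
s = 6: P(6, 23) = 1035 and P(6, 24) = 1128; 1089 is not s-gonal.
s = 8: P(8, 19) = 1045 and P(8, 20) = 1160; 1089 is not s-gonal.
s = 9: P(9, 18) = 1089. ✓
s = 12: P(12, 15) = 1065 and P(12, 16) = 1216; 1089 is not s-gonal.
Hits: s ∈ {4, 9} → 2.

2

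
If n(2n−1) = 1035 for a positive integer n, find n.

23

Set n(2n−1) = 1035, giving 2n² − n − 1035 = 0.
The discriminant is 1 + 8·1035 = 8281, and √8281 = 91.
So n = (1 + 91) / 4 = 92/4 = 23.
Check: 23·(2·23 − 1) = 1035. ✓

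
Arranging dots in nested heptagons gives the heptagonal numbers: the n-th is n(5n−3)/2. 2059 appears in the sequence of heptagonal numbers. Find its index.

Set n(5n−3)/2 = 2059, giving 5n² − 3n − 4118 = 0.
The discriminant is 9 + 40·2059 = 82369, and √82369 = 287.
So n = (3 + 287) / 10 = 290/10 = 29.

29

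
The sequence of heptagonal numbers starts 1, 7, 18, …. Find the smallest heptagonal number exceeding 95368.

Solve n(5n−3)/2 > 95368 for integer n.
The largest n with value ≤ 95368 is 195 (since 94770 ≤ 95368 < 95746), so the first above is n = 196, value 95746.

95746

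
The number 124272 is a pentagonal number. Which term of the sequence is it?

288

Set n(3n−1)/2 = 124272, giving 3n² − n − 248544 = 0.
The discriminant is 1 + 24·124272 = 2982529, and √2982529 = 1727.
So n = (1 + 1727) / 6 = 1728/6 = 288.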